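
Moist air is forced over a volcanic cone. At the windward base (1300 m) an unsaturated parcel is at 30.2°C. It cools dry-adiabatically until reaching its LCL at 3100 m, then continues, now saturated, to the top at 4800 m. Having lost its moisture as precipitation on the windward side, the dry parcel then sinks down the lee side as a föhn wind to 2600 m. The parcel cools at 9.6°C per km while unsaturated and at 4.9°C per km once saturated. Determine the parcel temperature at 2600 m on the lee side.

25.71°C

Dry to 3100 m: -9.6 × 1.8 km = -17.28°C, so T = 12.92°C.
Saturated to 4800 m: -4.9 × 1.7 km = -8.33°C, so T = 4.59°C.
Dry descent to 2600 m: +9.6 × 2.2 km = +21.12°C, so T = 25.71°C.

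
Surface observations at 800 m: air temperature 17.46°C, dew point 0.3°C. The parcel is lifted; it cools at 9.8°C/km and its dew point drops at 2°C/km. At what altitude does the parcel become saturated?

T and T_d converge at 9.8 − 2 = 7.8°C per km
Height above start = (17.46 − 0.3) / 7.8 = 2.2 km
LCL altitude = 800 m + 2200 m = 3000 m

3000 m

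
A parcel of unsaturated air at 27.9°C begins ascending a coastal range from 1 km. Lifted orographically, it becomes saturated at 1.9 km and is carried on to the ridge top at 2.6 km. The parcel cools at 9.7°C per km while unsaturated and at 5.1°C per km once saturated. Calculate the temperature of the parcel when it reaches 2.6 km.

15.6°C

Dry to 1900 m: -9.7 × 0.9 km = -8.73°C, so T = 19.17°C.
Saturated to 2600 m: -5.1 × 0.7 km = -3.57°C, so T = 15.6°C.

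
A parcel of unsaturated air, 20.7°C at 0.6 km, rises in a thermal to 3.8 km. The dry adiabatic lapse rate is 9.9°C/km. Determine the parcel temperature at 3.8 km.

-10.98°C

Dry adiabatic to 3800 m: -9.9 × 3.2 km = -31.68°C, so T = -10.98°C.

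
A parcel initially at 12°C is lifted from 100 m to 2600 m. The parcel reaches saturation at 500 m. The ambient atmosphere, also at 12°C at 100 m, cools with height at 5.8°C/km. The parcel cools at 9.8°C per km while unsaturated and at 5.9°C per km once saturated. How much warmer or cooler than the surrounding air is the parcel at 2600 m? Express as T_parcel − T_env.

Parcel:
  Dry to 500 m: -9.8 × 0.4 km = -3.92°C, so T = 8.08°C.
  Saturated to 2600 m: -5.9 × 2.1 km = -12.39°C, so T = -4.31°C.
Environment:
  Environment to 2600 m: -5.8 × 2.5 km = -14.5°C, so T = -2.5°C.
T_parcel − T_env = -4.31 − (-2.5) = -1.81°C

-1.81°C (parcel cooler than environment)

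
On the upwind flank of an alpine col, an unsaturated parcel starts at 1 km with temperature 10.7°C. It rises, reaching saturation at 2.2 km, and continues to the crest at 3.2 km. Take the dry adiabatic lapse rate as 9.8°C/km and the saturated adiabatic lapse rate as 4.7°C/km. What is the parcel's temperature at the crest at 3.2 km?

From 1000 m to 2200 m (dry): cools by 9.8 × 1.2 = 11.76°C, giving -1.06°C.
From 2200 m to 3200 m (saturated): cools by 4.7 × 1 = 4.7°C, giving -5.76°C.

-5.76°C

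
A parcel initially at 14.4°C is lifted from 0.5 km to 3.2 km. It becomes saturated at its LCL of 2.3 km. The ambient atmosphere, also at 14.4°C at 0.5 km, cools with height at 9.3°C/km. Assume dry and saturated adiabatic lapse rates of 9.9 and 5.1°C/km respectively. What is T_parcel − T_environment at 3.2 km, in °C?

Parcel:
  Dry to 2300 m: -9.9 × 1.8 km = -17.82°C, so T = -3.42°C.
  Saturated to 3200 m: -5.1 × 0.9 km = -4.59°C, so T = -8.01°C.
Environment:
  Environment to 3200 m: -9.3 × 2.7 km = -25.11°C, so T = -10.71°C.
T_parcel − T_env = -8.01 − (-10.71) = +2.7°C

+2.7°C (parcel warmer than environment)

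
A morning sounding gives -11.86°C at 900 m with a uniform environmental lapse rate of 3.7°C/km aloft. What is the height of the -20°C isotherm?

3100 m

Height above start = (-11.86 − (-20)) / 3.7 = 2.2 km
Altitude = 900 m + 2200 m = 3100 m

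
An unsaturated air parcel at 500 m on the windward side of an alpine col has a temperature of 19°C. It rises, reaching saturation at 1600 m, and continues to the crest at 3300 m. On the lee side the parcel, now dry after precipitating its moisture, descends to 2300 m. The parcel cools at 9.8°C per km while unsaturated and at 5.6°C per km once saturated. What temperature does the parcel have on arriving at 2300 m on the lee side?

8.5°C

Dry to 1600 m: -9.8 × 1.1 km = -10.78°C, so T = 8.22°C.
Saturated to 3300 m: -5.6 × 1.7 km = -9.52°C, so T = -1.3°C.
Dry descent to 2300 m: +9.8 × 1 km = +9.8°C, so T = 8.5°C.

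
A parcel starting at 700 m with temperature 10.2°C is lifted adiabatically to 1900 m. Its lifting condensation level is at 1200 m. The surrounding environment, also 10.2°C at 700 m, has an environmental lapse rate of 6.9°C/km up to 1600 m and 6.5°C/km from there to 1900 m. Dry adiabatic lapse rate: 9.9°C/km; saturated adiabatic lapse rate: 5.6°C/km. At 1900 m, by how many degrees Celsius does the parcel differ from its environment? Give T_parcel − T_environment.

-0.71°C (parcel cooler than environment)

Parcel:
  Dry to 1200 m: -9.9 × 0.5 km = -4.95°C, so T = 5.25°C.
  Saturated to 1900 m: -5.6 × 0.7 km = -3.92°C, so T = 1.33°C.
Environment:
  Environment, lower layer to 1600 m: -6.9 × 0.9 km = -6.21°C, so T = 3.99°C.
  Environment, upper layer to 1900 m: -6.5 × 0.3 km = -1.95°C, so T = 2.04°C.
T_parcel − T_env = 1.33 − 2.04 = -0.71°C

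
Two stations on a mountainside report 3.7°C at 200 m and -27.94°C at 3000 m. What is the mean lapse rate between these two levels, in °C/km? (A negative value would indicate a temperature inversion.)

11.3°C/km

Γ = −ΔT/Δz = (3.7 − (-27.94)) / (3000 − 200) m
  = 31.64°C / 2.8 km = 11.3°C/km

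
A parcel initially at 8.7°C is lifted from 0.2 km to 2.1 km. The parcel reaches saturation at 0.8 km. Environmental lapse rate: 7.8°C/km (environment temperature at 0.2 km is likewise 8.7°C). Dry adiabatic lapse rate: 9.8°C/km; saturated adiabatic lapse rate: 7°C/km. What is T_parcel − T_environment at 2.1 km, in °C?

-0.16°C (parcel cooler than environment)

Parcel:
  200 → 800 m (dry, 9.8°C/km): ΔT = -9.8 × 0.6 = -5.88°C → T = 2.82°C
  800 → 2100 m (saturated, 7°C/km): ΔT = -7 × 1.3 = -9.1°C → T = -6.28°C
Environment:
  200 → 2100 m (environment, 7.8°C/km): ΔT = -7.8 × 1.9 = -14.82°C → T = -6.12°C
T_parcel − T_env = -6.28 − (-6.12) = -0.16°C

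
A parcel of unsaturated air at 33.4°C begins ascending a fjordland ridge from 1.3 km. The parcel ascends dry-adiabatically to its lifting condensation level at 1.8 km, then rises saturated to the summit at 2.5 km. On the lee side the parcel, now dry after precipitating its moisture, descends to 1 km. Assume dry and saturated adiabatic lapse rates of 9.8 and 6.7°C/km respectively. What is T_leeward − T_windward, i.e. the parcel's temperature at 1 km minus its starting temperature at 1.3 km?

1300 → 1800 m (dry, 9.8°C/km): ΔT = -9.8 × 0.5 = -4.9°C → T = 28.5°C
1800 → 2500 m (saturated, 6.7°C/km): ΔT = -6.7 × 0.7 = -4.69°C → T = 23.81°C
2500 → 1000 m (dry descent, 9.8°C/km): ΔT = +9.8 × 1.5 = +14.7°C → T = 38.51°C
Net change vs windward start: 38.51 − 33.4 = +5.11°C

+5.11°C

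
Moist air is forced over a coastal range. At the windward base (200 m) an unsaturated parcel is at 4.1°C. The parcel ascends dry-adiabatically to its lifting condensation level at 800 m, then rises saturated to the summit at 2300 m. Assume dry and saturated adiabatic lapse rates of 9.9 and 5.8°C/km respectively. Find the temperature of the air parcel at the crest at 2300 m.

200 → 800 m (dry, 9.9°C/km): ΔT = -9.9 × 0.6 = -5.94°C → T = -1.84°C
800 → 2300 m (saturated, 5.8°C/km): ΔT = -5.8 × 1.5 = -8.7°C → T = -10.54°C

-10.54°C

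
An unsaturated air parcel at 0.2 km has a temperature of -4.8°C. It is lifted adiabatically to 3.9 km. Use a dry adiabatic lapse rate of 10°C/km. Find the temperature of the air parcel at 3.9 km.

-41.8°C

200–3900 m, dry adiabatic: Δz = 3.7 km ⇒ ΔT = -37°C; T = -41.8°C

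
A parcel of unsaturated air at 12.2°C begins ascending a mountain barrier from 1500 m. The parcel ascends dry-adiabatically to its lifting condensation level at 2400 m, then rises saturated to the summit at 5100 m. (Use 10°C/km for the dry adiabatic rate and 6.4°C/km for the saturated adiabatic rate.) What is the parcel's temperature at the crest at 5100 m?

-14.08°C

From 1500 m to 2400 m (dry): cools by 10 × 0.9 = 9°C, giving 3.2°C.
From 2400 m to 5100 m (saturated): cools by 6.4 × 2.7 = 17.28°C, giving -14.08°C.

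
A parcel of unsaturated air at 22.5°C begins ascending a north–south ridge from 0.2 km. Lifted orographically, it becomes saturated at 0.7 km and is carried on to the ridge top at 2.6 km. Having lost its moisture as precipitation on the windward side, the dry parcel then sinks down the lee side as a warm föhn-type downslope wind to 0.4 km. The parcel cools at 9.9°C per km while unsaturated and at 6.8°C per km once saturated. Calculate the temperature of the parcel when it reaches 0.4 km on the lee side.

Dry to 700 m: -9.9 × 0.5 km = -4.95°C, so T = 17.55°C.
Saturated to 2600 m: -6.8 × 1.9 km = -12.92°C, so T = 4.63°C.
Dry descent to 400 m: +9.9 × 2.2 km = +21.78°C, so T = 26.41°C.

26.41°C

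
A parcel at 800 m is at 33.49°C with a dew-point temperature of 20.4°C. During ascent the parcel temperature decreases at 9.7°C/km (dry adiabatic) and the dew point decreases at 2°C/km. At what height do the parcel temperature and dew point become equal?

2500 m

T and T_d converge at 9.7 − 2 = 7.7°C per km
Height above start = (33.49 − 20.4) / 7.7 = 1.7 km
LCL altitude = 800 m + 1700 m = 2500 m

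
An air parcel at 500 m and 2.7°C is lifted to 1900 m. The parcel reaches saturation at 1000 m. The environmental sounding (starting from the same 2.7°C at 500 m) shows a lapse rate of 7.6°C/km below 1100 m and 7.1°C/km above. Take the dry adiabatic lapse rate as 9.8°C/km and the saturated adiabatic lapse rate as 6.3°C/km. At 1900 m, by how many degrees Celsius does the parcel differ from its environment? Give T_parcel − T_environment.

-0.33°C (parcel cooler than environment)

Parcel:
  500 → 1000 m (dry, 9.8°C/km): ΔT = -9.8 × 0.5 = -4.9°C → T = -2.2°C
  1000 → 1900 m (saturated, 6.3°C/km): ΔT = -6.3 × 0.9 = -5.67°C → T = -7.87°C
Environment:
  500 → 1100 m (environment, lower layer, 7.6°C/km): ΔT = -7.6 × 0.6 = -4.56°C → T = -1.86°C
  1100 → 1900 m (environment, upper layer, 7.1°C/km): ΔT = -7.1 × 0.8 = -5.68°C → T = -7.54°C
T_parcel − T_env = -7.87 − (-7.54) = -0.33°C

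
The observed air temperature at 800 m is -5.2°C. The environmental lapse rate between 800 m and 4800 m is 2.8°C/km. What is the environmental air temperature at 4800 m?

-16.4°C

800–4800 m, environmental: Δz = 4 km ⇒ ΔT = -11.2°C; T = -16.4°C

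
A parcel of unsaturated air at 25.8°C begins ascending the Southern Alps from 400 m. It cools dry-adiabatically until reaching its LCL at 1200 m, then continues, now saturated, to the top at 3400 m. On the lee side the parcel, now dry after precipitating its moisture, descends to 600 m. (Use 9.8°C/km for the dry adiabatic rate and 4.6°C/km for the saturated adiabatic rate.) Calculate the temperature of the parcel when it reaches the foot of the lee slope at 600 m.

35.28°C

From 400 m to 1200 m (dry): cools by 9.8 × 0.8 = 7.84°C, giving 17.96°C.
From 1200 m to 3400 m (saturated): cools by 4.6 × 2.2 = 10.12°C, giving 7.84°C.
From 3400 m to 600 m (dry descent): warms by 9.8 × 2.8 = 27.44°C, giving 35.28°C.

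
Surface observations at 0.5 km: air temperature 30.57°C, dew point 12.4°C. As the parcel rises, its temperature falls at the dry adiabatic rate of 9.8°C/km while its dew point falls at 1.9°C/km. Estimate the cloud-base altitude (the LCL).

2.8 km

T and T_d converge at 9.8 − 1.9 = 7.9°C per km
Height above start = (30.57 − 12.4) / 7.9 = 2.3 km
LCL altitude = 500 m + 2300 m = 2800 m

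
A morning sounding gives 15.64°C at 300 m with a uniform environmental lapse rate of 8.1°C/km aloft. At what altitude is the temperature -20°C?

Height above start = (15.64 − (-20)) / 8.1 = 4.4 km
Altitude = 300 m + 4400 m = 4700 m

4700 m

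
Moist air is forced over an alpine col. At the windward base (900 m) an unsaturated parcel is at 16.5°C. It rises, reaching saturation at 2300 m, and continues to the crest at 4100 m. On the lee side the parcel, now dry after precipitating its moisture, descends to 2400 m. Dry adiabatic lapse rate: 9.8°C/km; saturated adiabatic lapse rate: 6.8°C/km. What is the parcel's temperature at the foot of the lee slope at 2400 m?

From 900 m to 2300 m (dry): cools by 9.8 × 1.4 = 13.72°C, giving 2.78°C.
From 2300 m to 4100 m (saturated): cools by 6.8 × 1.8 = 12.24°C, giving -9.46°C.
From 4100 m to 2400 m (dry descent): warms by 9.8 × 1.7 = 16.66°C, giving 7.2°C.

7.2°C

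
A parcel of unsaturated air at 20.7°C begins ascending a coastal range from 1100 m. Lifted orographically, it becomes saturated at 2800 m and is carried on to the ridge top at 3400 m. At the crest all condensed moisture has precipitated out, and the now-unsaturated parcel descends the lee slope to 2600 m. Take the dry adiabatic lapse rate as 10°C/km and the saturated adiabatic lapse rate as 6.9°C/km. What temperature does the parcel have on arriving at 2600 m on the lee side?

Dry to 2800 m: -10 × 1.7 km = -17°C, so T = 3.7°C.
Saturated to 3400 m: -6.9 × 0.6 km = -4.14°C, so T = -0.44°C.
Dry descent to 2600 m: +10 × 0.8 km = +8°C, so T = 7.56°C.

7.56°C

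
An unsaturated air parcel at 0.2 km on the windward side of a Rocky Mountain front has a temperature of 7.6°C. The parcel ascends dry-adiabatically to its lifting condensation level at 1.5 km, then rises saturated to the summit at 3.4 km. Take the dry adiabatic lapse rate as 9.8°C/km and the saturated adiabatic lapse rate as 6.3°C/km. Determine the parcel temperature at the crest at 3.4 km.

-17.11°C

Dry to 1500 m: -9.8 × 1.3 km = -12.74°C, so T = -5.14°C.
Saturated to 3400 m: -6.3 × 1.9 km = -11.97°C, so T = -17.11°C.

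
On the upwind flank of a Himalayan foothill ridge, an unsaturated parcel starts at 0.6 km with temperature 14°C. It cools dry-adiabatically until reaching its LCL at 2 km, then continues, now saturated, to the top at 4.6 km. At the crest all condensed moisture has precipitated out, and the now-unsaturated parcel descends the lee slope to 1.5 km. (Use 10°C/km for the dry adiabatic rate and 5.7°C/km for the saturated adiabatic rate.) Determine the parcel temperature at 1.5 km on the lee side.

16.18°C

600–2000 m, dry: Δz = 1.4 km ⇒ ΔT = -14°C; T = 0°C
2000–4600 m, saturated: Δz = 2.6 km ⇒ ΔT = -14.82°C; T = -14.82°C
4600–1500 m, dry descent: Δz = 3.1 km ⇒ ΔT = +31°C; T = 16.18°C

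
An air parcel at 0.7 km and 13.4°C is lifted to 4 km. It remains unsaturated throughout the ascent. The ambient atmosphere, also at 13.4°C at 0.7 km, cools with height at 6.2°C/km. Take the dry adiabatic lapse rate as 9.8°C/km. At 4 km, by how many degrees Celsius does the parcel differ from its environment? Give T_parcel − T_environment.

Parcel:
  700–4000 m, dry: Δz = 3.3 km ⇒ ΔT = -32.34°C; T = -18.94°C
Environment:
  700–4000 m, environment: Δz = 3.3 km ⇒ ΔT = -20.46°C; T = -7.06°C
T_parcel − T_env = -18.94 − (-7.06) = -11.88°C

-11.88°C (parcel cooler than environment)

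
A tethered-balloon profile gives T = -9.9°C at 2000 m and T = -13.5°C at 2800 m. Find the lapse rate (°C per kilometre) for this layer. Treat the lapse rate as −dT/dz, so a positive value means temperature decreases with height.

4.5°C/km

Γ = −ΔT/Δz = (-9.9 − (-13.5)) / (2800 − 2000) m
  = 3.6°C / 0.8 km = 4.5°C/km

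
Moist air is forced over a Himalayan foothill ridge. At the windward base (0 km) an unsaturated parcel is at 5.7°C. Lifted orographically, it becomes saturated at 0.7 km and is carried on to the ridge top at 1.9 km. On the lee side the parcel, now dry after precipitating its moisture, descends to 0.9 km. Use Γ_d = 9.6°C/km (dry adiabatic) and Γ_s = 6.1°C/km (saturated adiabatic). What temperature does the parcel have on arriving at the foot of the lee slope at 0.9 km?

Dry to 700 m: -9.6 × 0.7 km = -6.72°C, so T = -1.02°C.
Saturated to 1900 m: -6.1 × 1.2 km = -7.32°C, so T = -8.34°C.
Dry descent to 900 m: +9.6 × 1 km = +9.6°C, so T = 1.26°C.

1.26°C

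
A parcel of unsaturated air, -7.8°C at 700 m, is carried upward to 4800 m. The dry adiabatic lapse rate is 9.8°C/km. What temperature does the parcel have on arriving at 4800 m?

-47.98°C

From 700 m to 4800 m (dry adiabatic): cools by 9.8 × 4.1 = 40.18°C, giving -47.98°C.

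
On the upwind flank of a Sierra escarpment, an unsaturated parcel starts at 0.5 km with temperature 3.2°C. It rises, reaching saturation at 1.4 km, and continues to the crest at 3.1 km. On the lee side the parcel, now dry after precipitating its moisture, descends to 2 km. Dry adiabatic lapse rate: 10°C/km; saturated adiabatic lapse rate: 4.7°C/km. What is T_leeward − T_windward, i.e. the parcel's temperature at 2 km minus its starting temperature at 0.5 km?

-5.99°C

Dry to 1400 m: -10 × 0.9 km = -9°C, so T = -5.8°C.
Saturated to 3100 m: -4.7 × 1.7 km = -7.99°C, so T = -13.79°C.
Dry descent to 2000 m: +10 × 1.1 km = +11°C, so T = -2.79°C.
Net change vs windward start: -2.79 − 3.2 = -5.99°C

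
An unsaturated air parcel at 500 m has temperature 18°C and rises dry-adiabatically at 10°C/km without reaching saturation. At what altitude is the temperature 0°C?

2300 m

Height above start = (18 − 0) / 10 = 1.8 km
Altitude = 500 m + 1800 m = 2300 m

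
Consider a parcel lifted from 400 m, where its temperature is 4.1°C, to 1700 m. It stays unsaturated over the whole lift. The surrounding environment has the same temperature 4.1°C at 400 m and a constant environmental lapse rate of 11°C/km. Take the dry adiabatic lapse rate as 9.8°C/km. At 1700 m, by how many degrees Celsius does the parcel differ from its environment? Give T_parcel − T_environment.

+1.56°C (parcel warmer than environment)

Parcel:
  From 400 m to 1700 m (dry): cools by 9.8 × 1.3 = 12.74°C, giving -8.64°C.
Environment:
  From 400 m to 1700 m (environment): cools by 11 × 1.3 = 14.3°C, giving -10.2°C.
T_parcel − T_env = -8.64 − (-10.2) = +1.56°C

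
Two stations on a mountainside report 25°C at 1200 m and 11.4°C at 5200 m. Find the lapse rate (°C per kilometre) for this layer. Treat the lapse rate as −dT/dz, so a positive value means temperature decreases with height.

Γ = −ΔT/Δz = (25 − 11.4) / (5200 − 1200) m
  = 13.6°C / 4 km = 3.4°C/km

3.4°C/km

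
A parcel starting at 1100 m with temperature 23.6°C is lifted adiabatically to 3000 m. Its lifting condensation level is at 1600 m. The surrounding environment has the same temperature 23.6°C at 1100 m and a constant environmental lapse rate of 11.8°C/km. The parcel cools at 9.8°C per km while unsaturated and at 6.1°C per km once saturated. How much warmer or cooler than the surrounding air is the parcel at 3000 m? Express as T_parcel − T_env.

+8.98°C (parcel warmer than environment)

Parcel:
  From 1100 m to 1600 m (dry): cools by 9.8 × 0.5 = 4.9°C, giving 18.7°C.
  From 1600 m to 3000 m (saturated): cools by 6.1 × 1.4 = 8.54°C, giving 10.16°C.
Environment:
  From 1100 m to 3000 m (environment): cools by 11.8 × 1.9 = 22.42°C, giving 1.18°C.
T_parcel − T_env = 10.16 − 1.18 = +8.98°C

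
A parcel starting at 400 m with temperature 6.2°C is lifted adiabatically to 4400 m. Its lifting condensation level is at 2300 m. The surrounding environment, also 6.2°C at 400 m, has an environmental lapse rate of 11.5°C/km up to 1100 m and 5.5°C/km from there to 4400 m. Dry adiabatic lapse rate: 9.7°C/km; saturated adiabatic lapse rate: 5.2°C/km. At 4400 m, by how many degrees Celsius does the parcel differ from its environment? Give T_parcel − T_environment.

Parcel:
  400 → 2300 m (dry, 9.7°C/km): ΔT = -9.7 × 1.9 = -18.43°C → T = -12.23°C
  2300 → 4400 m (saturated, 5.2°C/km): ΔT = -5.2 × 2.1 = -10.92°C → T = -23.15°C
Environment:
  400 → 1100 m (environment, lower layer, 11.5°C/km): ΔT = -11.5 × 0.7 = -8.05°C → T = -1.85°C
  1100 → 4400 m (environment, upper layer, 5.5°C/km): ΔT = -5.5 × 3.3 = -18.15°C → T = -20°C
T_parcel − T_env = -23.15 − (-20) = -3.15°C

-3.15°C (parcel cooler than environment)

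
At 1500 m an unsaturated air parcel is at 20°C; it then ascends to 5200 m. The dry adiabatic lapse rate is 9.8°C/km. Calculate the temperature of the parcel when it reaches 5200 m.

-16.26°C

From 1500 m to 5200 m (dry adiabatic): cools by 9.8 × 3.7 = 36.26°C, giving -16.26°C.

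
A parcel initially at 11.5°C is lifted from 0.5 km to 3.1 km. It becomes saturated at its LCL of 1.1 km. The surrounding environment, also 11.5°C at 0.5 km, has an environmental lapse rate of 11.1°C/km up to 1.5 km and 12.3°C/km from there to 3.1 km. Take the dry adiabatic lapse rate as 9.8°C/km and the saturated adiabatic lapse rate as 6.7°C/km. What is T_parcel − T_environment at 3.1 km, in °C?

Parcel:
  Dry to 1100 m: -9.8 × 0.6 km = -5.88°C, so T = 5.62°C.
  Saturated to 3100 m: -6.7 × 2 km = -13.4°C, so T = -7.78°C.
Environment:
  Environment, lower layer to 1500 m: -11.1 × 1 km = -11.1°C, so T = 0.4°C.
  Environment, upper layer to 3100 m: -12.3 × 1.6 km = -19.68°C, so T = -19.28°C.
T_parcel − T_env = -7.78 − (-19.28) = +11.5°C

+11.5°C (parcel warmer than environment)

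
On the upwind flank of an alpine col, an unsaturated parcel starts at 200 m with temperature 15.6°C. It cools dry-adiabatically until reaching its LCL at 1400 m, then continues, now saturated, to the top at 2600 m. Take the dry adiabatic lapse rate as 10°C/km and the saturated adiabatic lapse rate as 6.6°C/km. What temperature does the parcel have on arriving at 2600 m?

From 200 m to 1400 m (dry): cools by 10 × 1.2 = 12°C, giving 3.6°C.
From 1400 m to 2600 m (saturated): cools by 6.6 × 1.2 = 7.92°C, giving -4.32°C.

-4.32°C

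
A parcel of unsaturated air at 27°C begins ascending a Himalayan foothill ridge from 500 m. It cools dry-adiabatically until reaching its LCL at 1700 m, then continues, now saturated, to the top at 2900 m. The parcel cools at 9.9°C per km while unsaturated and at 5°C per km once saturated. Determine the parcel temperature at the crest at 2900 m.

9.12°C

From 500 m to 1700 m (dry): cools by 9.9 × 1.2 = 11.88°C, giving 15.12°C.
From 1700 m to 2900 m (saturated): cools by 5 × 1.2 = 6°C, giving 9.12°C.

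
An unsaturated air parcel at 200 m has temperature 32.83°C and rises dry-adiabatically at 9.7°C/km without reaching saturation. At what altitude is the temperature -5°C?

4100 m

Height above start = (32.83 − (-5)) / 9.7 = 3.9 km
Altitude = 200 m + 3900 m = 4100 m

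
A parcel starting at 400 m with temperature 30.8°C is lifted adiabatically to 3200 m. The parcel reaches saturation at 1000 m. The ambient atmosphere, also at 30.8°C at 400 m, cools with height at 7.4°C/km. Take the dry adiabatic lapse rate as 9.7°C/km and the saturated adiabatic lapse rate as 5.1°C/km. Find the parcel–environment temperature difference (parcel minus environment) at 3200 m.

+3.68°C (parcel warmer than environment)

Parcel:
  Dry to 1000 m: -9.7 × 0.6 km = -5.82°C, so T = 24.98°C.
  Saturated to 3200 m: -5.1 × 2.2 km = -11.22°C, so T = 13.76°C.
Environment:
  Environment to 3200 m: -7.4 × 2.8 km = -20.72°C, so T = 10.08°C.
T_parcel − T_env = 13.76 − 10.08 = +3.68°C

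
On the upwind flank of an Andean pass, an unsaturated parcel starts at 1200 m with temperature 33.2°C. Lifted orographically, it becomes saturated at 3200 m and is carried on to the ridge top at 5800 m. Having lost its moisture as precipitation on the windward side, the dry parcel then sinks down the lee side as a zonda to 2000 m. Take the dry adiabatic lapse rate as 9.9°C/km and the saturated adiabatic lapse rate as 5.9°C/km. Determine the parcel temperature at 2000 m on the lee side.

35.68°C

From 1200 m to 3200 m (dry): cools by 9.9 × 2 = 19.8°C, giving 13.4°C.
From 3200 m to 5800 m (saturated): cools by 5.9 × 2.6 = 15.34°C, giving -1.94°C.
From 5800 m to 2000 m (dry descent): warms by 9.9 × 3.8 = 37.62°C, giving 35.68°C.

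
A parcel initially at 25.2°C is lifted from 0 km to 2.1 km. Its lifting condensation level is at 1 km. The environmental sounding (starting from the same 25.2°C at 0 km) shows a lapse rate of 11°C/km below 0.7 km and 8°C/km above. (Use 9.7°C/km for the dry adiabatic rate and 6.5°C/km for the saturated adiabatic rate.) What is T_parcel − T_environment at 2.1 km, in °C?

Parcel:
  From 0 m to 1000 m (dry): cools by 9.7 × 1 = 9.7°C, giving 15.5°C.
  From 1000 m to 2100 m (saturated): cools by 6.5 × 1.1 = 7.15°C, giving 8.35°C.
Environment:
  From 0 m to 700 m (environment, lower layer): cools by 11 × 0.7 = 7.7°C, giving 17.5°C.
  From 700 m to 2100 m (environment, upper layer): cools by 8 × 1.4 = 11.2°C, giving 6.3°C.
T_parcel − T_env = 8.35 − 6.3 = +2.05°C

+2.05°C (parcel warmer than environment)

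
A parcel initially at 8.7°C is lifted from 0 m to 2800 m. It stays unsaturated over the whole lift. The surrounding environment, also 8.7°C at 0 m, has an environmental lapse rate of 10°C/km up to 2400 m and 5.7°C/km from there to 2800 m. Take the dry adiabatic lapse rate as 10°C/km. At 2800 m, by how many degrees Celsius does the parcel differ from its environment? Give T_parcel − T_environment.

-1.72°C (parcel cooler than environment)

Parcel:
  0–2800 m, dry: Δz = 2.8 km ⇒ ΔT = -28°C; T = -19.3°C
Environment:
  0–2400 m, environment, lower layer: Δz = 2.4 km ⇒ ΔT = -24°C; T = -15.3°C
  2400–2800 m, environment, upper layer: Δz = 0.4 km ⇒ ΔT = -2.28°C; T = -17.58°C
T_parcel − T_env = -19.3 − (-17.58) = -1.72°C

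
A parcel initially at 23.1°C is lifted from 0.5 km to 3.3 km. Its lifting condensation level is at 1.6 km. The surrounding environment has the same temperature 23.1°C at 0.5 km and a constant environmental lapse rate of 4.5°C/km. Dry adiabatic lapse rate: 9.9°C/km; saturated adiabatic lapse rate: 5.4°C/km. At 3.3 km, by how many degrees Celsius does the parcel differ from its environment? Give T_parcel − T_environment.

-7.47°C (parcel cooler than environment)

Parcel:
  From 500 m to 1600 m (dry): cools by 9.9 × 1.1 = 10.89°C, giving 12.21°C.
  From 1600 m to 3300 m (saturated): cools by 5.4 × 1.7 = 9.18°C, giving 3.03°C.
Environment:
  From 500 m to 3300 m (environment): cools by 4.5 × 2.8 = 12.6°C, giving 10.5°C.
T_parcel − T_env = 3.03 − 10.5 = -7.47°C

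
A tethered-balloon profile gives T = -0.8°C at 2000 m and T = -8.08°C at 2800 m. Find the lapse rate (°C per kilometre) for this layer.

Γ = −ΔT/Δz = (-0.8 − (-8.08)) / (2800 − 2000) m
  = 7.28°C / 0.8 km = 9.1°C/km

9.1°C/km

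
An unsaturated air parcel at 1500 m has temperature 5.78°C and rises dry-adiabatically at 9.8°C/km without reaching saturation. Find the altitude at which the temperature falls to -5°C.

Height above start = (5.78 − (-5)) / 9.8 = 1.1 km
Altitude = 1500 m + 1100 m = 2600 m

2600 m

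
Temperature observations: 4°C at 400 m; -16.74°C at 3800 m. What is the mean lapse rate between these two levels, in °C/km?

6.1°C/km

Γ = −ΔT/Δz = (4 − (-16.74)) / (3800 − 400) m
  = 20.74°C / 3.4 km = 6.1°C/km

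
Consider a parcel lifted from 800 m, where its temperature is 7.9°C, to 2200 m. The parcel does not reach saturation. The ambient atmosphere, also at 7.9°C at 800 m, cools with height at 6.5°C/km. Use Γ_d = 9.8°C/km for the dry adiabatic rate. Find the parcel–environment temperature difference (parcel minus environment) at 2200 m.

Parcel:
  From 800 m to 2200 m (dry): cools by 9.8 × 1.4 = 13.72°C, giving -5.82°C.
Environment:
  From 800 m to 2200 m (environment): cools by 6.5 × 1.4 = 9.1°C, giving -1.2°C.
T_parcel − T_env = -5.82 − (-1.2) = -4.62°C

-4.62°C (parcel cooler than environment)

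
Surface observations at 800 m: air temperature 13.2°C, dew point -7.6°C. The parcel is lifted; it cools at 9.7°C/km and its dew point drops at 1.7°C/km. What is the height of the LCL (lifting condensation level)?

T and T_d converge at 9.7 − 1.7 = 8°C per km
Height above start = (13.2 − (-7.6)) / 8 = 2.6 km
LCL altitude = 800 m + 2600 m = 3400 m

3400 m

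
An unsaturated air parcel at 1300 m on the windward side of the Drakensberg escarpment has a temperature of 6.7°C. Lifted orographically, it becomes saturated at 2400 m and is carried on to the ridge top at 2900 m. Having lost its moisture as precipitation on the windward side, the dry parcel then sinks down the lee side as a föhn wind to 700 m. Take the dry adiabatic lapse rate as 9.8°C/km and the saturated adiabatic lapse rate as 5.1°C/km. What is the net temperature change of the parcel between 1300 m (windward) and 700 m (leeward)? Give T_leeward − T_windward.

Dry to 2400 m: -9.8 × 1.1 km = -10.78°C, so T = -4.08°C.
Saturated to 2900 m: -5.1 × 0.5 km = -2.55°C, so T = -6.63°C.
Dry descent to 700 m: +9.8 × 2.2 km = +21.56°C, so T = 14.93°C.
Net change vs windward start: 14.93 − 6.7 = +8.23°C

+8.23°C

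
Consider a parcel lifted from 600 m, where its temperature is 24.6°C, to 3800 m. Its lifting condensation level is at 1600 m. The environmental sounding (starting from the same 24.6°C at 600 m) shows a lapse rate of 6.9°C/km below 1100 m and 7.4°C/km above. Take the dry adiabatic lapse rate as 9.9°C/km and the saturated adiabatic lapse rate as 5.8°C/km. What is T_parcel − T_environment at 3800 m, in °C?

+0.77°C (parcel warmer than environment)

Parcel:
  600–1600 m, dry: Δz = 1 km ⇒ ΔT = -9.9°C; T = 14.7°C
  1600–3800 m, saturated: Δz = 2.2 km ⇒ ΔT = -12.76°C; T = 1.94°C
Environment:
  600–1100 m, environment, lower layer: Δz = 0.5 km ⇒ ΔT = -3.45°C; T = 21.15°C
  1100–3800 m, environment, upper layer: Δz = 2.7 km ⇒ ΔT = -19.98°C; T = 1.17°C
T_parcel − T_env = 1.94 − 1.17 = +0.77°C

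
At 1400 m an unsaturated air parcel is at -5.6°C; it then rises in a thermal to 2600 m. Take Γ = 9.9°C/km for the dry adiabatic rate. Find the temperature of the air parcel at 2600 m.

From 1400 m to 2600 m (dry adiabatic): cools by 9.9 × 1.2 = 11.88°C, giving -17.48°C.

-17.48°C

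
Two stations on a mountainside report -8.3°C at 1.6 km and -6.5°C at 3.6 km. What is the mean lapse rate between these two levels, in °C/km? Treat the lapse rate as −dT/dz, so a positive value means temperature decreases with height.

-0.9°C/km

Γ = −ΔT/Δz = (-8.3 − (-6.5)) / (3600 − 1600) m
  = -1.8°C / 2 km = -0.9°C/km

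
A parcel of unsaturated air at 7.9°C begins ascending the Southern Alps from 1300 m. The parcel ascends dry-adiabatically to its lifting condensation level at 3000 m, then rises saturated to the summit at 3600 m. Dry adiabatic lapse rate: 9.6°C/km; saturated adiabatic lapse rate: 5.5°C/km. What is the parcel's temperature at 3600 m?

-11.72°C

1300–3000 m, dry: Δz = 1.7 km ⇒ ΔT = -16.32°C; T = -8.42°C
3000–3600 m, saturated: Δz = 0.6 km ⇒ ΔT = -3.3°C; T = -11.72°C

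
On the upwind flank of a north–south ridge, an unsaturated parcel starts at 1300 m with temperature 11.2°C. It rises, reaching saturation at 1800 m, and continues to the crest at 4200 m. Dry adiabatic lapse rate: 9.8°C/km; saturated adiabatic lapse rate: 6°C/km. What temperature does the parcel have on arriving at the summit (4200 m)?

-8.1°C

1300–1800 m, dry: Δz = 0.5 km ⇒ ΔT = -4.9°C; T = 6.3°C
1800–4200 m, saturated: Δz = 2.4 km ⇒ ΔT = -14.4°C; T = -8.1°C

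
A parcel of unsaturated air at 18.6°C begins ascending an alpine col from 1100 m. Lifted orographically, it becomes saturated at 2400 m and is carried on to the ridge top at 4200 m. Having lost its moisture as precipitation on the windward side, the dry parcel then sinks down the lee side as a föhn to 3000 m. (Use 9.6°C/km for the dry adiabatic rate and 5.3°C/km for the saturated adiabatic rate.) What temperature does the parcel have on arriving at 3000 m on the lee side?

1100–2400 m, dry: Δz = 1.3 km ⇒ ΔT = -12.48°C; T = 6.12°C
2400–4200 m, saturated: Δz = 1.8 km ⇒ ΔT = -9.54°C; T = -3.42°C
4200–3000 m, dry descent: Δz = 1.2 km ⇒ ΔT = +11.52°C; T = 8.1°C

8.1°C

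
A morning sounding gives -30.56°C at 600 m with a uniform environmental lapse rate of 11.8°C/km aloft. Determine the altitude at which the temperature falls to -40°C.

1400 m

Height above start = (-30.56 − (-40)) / 11.8 = 0.8 km
Altitude = 600 m + 800 m = 1400 m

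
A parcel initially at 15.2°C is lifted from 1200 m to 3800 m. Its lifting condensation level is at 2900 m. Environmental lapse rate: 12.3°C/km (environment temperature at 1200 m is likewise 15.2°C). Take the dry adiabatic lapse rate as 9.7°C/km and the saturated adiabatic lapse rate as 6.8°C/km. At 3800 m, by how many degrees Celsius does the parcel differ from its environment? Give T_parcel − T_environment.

+9.37°C (parcel warmer than environment)

Parcel:
  1200 → 2900 m (dry, 9.7°C/km): ΔT = -9.7 × 1.7 = -16.49°C → T = -1.29°C
  2900 → 3800 m (saturated, 6.8°C/km): ΔT = -6.8 × 0.9 = -6.12°C → T = -7.41°C
Environment:
  1200 → 3800 m (environment, 12.3°C/km): ΔT = -12.3 × 2.6 = -31.98°C → T = -16.78°C
T_parcel − T_env = -7.41 − (-16.78) = +9.37°C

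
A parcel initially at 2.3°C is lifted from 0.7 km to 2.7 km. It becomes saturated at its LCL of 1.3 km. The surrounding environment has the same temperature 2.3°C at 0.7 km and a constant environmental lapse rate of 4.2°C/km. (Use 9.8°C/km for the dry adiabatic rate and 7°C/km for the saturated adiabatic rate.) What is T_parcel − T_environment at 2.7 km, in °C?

Parcel:
  Dry to 1300 m: -9.8 × 0.6 km = -5.88°C, so T = -3.58°C.
  Saturated to 2700 m: -7 × 1.4 km = -9.8°C, so T = -13.38°C.
Environment:
  Environment to 2700 m: -4.2 × 2 km = -8.4°C, so T = -6.1°C.
T_parcel − T_env = -13.38 − (-6.1) = -7.28°C

-7.28°C (parcel cooler than environment)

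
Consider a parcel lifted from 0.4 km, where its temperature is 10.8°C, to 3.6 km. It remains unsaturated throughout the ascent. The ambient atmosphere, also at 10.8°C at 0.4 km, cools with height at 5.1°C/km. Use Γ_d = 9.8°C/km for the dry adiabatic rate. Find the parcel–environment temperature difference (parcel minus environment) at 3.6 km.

-15.04°C (parcel cooler than environment)

Parcel:
  Dry to 3600 m: -9.8 × 3.2 km = -31.36°C, so T = -20.56°C.
Environment:
  Environment to 3600 m: -5.1 × 3.2 km = -16.32°C, so T = -5.52°C.
T_parcel − T_env = -20.56 − (-5.52) = -15.04°C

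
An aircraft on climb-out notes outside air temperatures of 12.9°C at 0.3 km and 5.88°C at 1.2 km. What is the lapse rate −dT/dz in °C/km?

7.8°C/km

Γ = −ΔT/Δz = (12.9 − 5.88) / (1200 − 300) m
  = 7.02°C / 0.9 km = 7.8°C/km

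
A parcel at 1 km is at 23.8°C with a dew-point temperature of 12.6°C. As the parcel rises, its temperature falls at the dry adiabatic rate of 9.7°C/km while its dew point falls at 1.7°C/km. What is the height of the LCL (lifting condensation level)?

T and T_d converge at 9.7 − 1.7 = 8°C per km
Height above start = (23.8 − 12.6) / 8 = 1.4 km
LCL altitude = 1000 m + 1400 m = 2400 m

2.4 km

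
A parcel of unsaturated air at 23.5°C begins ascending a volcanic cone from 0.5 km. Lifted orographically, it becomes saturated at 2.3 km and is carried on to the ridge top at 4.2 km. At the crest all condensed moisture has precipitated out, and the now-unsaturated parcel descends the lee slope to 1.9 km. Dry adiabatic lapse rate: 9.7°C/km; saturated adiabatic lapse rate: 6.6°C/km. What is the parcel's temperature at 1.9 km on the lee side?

500–2300 m, dry: Δz = 1.8 km ⇒ ΔT = -17.46°C; T = 6.04°C
2300–4200 m, saturated: Δz = 1.9 km ⇒ ΔT = -12.54°C; T = -6.5°C
4200–1900 m, dry descent: Δz = 2.3 km ⇒ ΔT = +22.31°C; T = 15.81°C

15.81°C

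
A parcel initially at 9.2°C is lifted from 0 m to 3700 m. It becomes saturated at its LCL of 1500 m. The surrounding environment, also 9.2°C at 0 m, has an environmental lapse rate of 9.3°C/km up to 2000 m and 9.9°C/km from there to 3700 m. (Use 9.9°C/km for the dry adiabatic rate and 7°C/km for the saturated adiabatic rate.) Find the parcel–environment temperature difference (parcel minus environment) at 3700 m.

+5.18°C (parcel warmer than environment)

Parcel:
  0 → 1500 m (dry, 9.9°C/km): ΔT = -9.9 × 1.5 = -14.85°C → T = -5.65°C
  1500 → 3700 m (saturated, 7°C/km): ΔT = -7 × 2.2 = -15.4°C → T = -21.05°C
Environment:
  0 → 2000 m (environment, lower layer, 9.3°C/km): ΔT = -9.3 × 2 = -18.6°C → T = -9.4°C
  2000 → 3700 m (environment, upper layer, 9.9°C/km): ΔT = -9.9 × 1.7 = -16.83°C → T = -26.23°C
T_parcel − T_env = -21.05 − (-26.23) = +5.18°C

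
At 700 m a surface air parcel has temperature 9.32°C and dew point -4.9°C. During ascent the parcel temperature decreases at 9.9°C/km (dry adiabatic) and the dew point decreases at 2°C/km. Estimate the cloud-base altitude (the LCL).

2500 m

T and T_d converge at 9.9 − 2 = 7.9°C per km
Height above start = (9.32 − (-4.9)) / 7.9 = 1.8 km
LCL altitude = 700 m + 1800 m = 2500 m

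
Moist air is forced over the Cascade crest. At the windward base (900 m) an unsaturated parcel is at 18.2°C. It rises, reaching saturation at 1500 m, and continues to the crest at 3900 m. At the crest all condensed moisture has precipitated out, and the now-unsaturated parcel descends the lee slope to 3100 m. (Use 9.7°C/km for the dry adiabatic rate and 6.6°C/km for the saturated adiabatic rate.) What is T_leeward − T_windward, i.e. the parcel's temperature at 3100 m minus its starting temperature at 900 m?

-13.9°C

Dry to 1500 m: -9.7 × 0.6 km = -5.82°C, so T = 12.38°C.
Saturated to 3900 m: -6.6 × 2.4 km = -15.84°C, so T = -3.46°C.
Dry descent to 3100 m: +9.7 × 0.8 km = +7.76°C, so T = 4.3°C.
Net change vs windward start: 4.3 − 18.2 = -13.9°C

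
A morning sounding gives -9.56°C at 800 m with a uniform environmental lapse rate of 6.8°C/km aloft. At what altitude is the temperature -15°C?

1600 m

Height above start = (-9.56 − (-15)) / 6.8 = 0.8 km
Altitude = 800 m + 800 m = 1600 m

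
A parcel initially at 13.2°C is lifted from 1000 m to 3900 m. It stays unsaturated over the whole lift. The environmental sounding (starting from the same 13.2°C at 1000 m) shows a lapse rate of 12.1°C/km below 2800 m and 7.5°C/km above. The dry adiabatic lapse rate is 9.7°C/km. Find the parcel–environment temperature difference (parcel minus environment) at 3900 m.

+1.9°C (parcel warmer than environment)

Parcel:
  From 1000 m to 3900 m (dry): cools by 9.7 × 2.9 = 28.13°C, giving -14.93°C.
Environment:
  From 1000 m to 2800 m (environment, lower layer): cools by 12.1 × 1.8 = 21.78°C, giving -8.58°C.
  From 2800 m to 3900 m (environment, upper layer): cools by 7.5 × 1.1 = 8.25°C, giving -16.83°C.
T_parcel − T_env = -14.93 − (-16.83) = +1.9°C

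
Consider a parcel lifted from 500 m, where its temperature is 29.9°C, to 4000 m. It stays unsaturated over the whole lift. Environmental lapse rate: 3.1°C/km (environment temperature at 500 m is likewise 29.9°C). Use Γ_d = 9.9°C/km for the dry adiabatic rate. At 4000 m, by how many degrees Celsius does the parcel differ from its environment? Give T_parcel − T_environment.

Parcel:
  From 500 m to 4000 m (dry): cools by 9.9 × 3.5 = 34.65°C, giving -4.75°C.
Environment:
  From 500 m to 4000 m (environment): cools by 3.1 × 3.5 = 10.85°C, giving 19.05°C.
T_parcel − T_env = -4.75 − 19.05 = -23.8°C

-23.8°C (parcel cooler than environment)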